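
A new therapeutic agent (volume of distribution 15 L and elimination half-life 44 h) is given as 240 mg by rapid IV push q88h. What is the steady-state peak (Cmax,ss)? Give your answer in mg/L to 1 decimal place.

21.3 mg/L

τ = 88 h = 2 half-lives, so f = (1/2)^2 = 0.25.
Accumulation ratio R = 1/(1 − f) = 1/0.75 = 4/3.
Single-dose peak C₀ = D/Vd = 240/15 = 16 mg/L.
Steady-state peak Cmax,ss = C₀·R = 16 × 4/3 ≈ 21.333 mg/L.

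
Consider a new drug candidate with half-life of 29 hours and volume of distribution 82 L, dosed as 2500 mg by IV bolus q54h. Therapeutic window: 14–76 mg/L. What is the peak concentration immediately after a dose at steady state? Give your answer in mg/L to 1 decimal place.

42.1 mg/L

k = ln2/t½ = ln2/29 ≈ 0.023902 h⁻¹; fraction remaining f = e^(−kτ) = e^(−0.023902×54) ≈ 0.2751.
At steady state, accumulation factor R = 1/(1 − e^(−kτ)) ≈ 1.3795.
Each bolus raises the concentration by D/Vd = 2500/82 ≈ 30.488 mg/L.
Steady-state peak Cmax,ss = C₀·R ≈ 30.488 × 1.3795 ≈ 42.058 mg/L.
Peak 42.1 mg/L vs MTC 76 mg/L: below toxic threshold.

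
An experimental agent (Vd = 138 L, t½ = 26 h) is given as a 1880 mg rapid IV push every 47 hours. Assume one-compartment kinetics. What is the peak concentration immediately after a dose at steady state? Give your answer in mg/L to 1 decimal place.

τ/t½ = 47/26 ≈ 1.8077, so fraction remaining f = (1/2)^(47/26) ≈ 0.2856.
Accumulation ratio R = 1/(1 − f) ≈ 1/0.7144 ≈ 1.3998.
Each bolus raises the concentration by D/Vd = 1880/138 ≈ 13.623 mg/L.
Cmax,ss = C₀/(1 − f) ≈ 13.623/0.7144 ≈ 19.069 mg/L.

19.1 mg/L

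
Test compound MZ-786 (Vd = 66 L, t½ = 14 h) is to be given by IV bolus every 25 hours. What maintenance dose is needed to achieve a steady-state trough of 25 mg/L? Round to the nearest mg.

τ/t½ = 25/14 ≈ 1.7857, so f = (1/2)^(25/14) ≈ 0.290032.
Cmin,ss = (D/Vd)·f/(1−f), so D = Cmin,ss·Vd·(1−f)/f.
D = 25 × 66 × (1−f)/f ≈ 25 × 66 × 2.44790 ≈ 4039.04 mg.

4039 mg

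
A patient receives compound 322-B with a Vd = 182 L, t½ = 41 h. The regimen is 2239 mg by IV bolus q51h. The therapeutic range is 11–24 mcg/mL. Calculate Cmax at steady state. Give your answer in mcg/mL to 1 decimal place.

21.3 mcg/mL

τ/t½ = 51/41 ≈ 1.2439, so fraction remaining f = (1/2)^(51/41) ≈ 0.4222.
Accumulation ratio R = 1/(1 − f) ≈ 1/0.5778 ≈ 1.7307.
Single-dose peak C₀ = D/Vd = 2239/182 ≈ 12.302 mcg/mL.
Cmax,ss = C₀/(1 − f) ≈ 12.302/0.5778 ≈ 21.291 mcg/mL.
Peak 21.3 mcg/mL vs MTC 24 mcg/mL: below toxic threshold.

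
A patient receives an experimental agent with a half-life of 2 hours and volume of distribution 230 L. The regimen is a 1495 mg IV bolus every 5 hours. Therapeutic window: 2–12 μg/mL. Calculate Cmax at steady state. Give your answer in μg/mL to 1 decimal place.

k = ln2/t½ = ln2/2 ≈ 0.346574 h⁻¹; fraction remaining f = e^(−kτ) = e^(−0.346574×5) ≈ 0.1768.
Accumulation ratio R = 1/(1 − f) ≈ 1/0.8232 ≈ 1.2148.
Single-dose peak C₀ = D/Vd = 1495/230 ≈ 6.500 μg/mL.
Steady-state peak Cmax,ss = C₀·R ≈ 6.500 × 1.2148 ≈ 7.896 μg/mL.
Peak 7.9 μg/mL vs MTC 12 μg/mL: below toxic threshold.

7.9 μg/mL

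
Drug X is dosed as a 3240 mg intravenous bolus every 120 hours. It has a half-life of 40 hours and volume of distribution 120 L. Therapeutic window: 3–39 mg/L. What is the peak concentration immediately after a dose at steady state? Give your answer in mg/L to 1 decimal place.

The dosing interval is 3 half-lives, so f = 2^(−3) = 0.125.
At steady state, R = 1/(1 − 0.125) = 8/7.
Single-dose peak C₀ = D/Vd = 3240/120 = 27 mg/L.
Steady-state peak Cmax,ss = C₀·R = 27 × 8/7 ≈ 30.857 mg/L.
Peak 30.9 mg/L vs MTC 39 mg/L: below toxic threshold.

30.9 mg/L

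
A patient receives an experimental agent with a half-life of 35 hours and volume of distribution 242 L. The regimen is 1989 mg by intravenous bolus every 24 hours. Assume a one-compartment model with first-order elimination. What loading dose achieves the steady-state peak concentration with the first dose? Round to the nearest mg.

5258 mg

f = (1/2)^(24/35) ≈ 0.621698; accumulation ratio R = 1/(1−f) ≈ 2.64339.
Loading dose to hit Cmax,ss on first dose: D_load = D_maint·R ≈ 1989 × 2.64339 ≈ 5257.70 mg.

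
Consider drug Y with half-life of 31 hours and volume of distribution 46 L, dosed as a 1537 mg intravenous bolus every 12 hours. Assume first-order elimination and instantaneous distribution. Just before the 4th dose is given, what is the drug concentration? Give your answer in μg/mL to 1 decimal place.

60.0 μg/mL

f = (1/2)^(τ/t½) = (1/2)^(12/31) ≈ 0.7647.
C₀ = D/Vd = 1537/46 ≈ 33.413 μg/mL.
Before the 4th dose, 3 doses have been given. Superposition: Cmin = C₀·(f + f² + … + f^3).
≈ 33.413 × (0.7647 + 0.5848 + 0.4472) ≈ 33.413 × 1.7967 ≈ 60.033 μg/mL.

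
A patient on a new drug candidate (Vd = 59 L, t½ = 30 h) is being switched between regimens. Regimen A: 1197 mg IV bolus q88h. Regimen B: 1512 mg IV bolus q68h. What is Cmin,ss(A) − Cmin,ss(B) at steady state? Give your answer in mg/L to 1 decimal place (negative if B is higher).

-3.7 mg/L

Regimen A: f = (1/2)^(88/30) ≈ 0.1309; Cmin,ss = (1197/59)·f/(1−f) ≈ 3.056 mg/L.
Regimen B: f = (1/2)^(68/30) ≈ 0.2078; Cmin,ss = (1512/59)·f/(1−f) ≈ 6.722 mg/L.
Difference ≈ 3.056 − 6.722 ≈ -3.666 mg/L.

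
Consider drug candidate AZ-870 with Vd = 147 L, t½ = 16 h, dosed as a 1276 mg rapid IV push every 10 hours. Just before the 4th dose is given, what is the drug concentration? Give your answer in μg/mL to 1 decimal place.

f = (1/2)^(τ/t½) = (1/2)^(10/16) ≈ 0.6484.
C₀ = D/Vd = 1276/147 ≈ 8.680 μg/mL.
Before the 4th dose, 3 doses have been given. Superposition: Cmin = C₀·(f + f² + … + f^3).
≈ 8.680 × (0.6484 + 0.4204 + 0.2726) ≈ 8.680 × 1.3414 ≈ 11.643 μg/mL.

11.6 μg/mL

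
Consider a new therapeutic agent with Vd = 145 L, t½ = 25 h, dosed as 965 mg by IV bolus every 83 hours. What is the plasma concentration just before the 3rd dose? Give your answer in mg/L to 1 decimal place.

f = (1/2)^(τ/t½) = (1/2)^(83/25) ≈ 0.1001.
C₀ = D/Vd = 965/145 ≈ 6.655 mg/L.
Before the 3rd dose, 2 doses have been given. Superposition: Cmin = C₀·(f + f²).
≈ 6.655 × (0.1001 + 0.0100) ≈ 6.655 × 0.1101 ≈ 0.733 mg/L.

0.7 mg/L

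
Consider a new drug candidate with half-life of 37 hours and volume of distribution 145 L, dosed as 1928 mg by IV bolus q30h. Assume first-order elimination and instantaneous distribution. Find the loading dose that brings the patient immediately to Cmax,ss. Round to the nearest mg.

4484 mg

f = (1/2)^(30/37) ≈ 0.570061; accumulation ratio R = 1/(1−f) ≈ 2.32591.
Loading dose to hit Cmax,ss on first dose: D_load = D_maint·R ≈ 1928 × 2.32591 ≈ 4484.35 mg.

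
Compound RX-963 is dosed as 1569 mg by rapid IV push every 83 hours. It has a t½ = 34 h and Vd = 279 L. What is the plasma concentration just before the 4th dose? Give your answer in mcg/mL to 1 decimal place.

1.3 mcg/mL

f = (1/2)^(τ/t½) = (1/2)^(83/34) ≈ 0.1841.
C₀ = D/Vd = 1569/279 ≈ 5.624 mcg/mL.
Before the 4th dose, 3 doses have been given. Superposition: Cmin = C₀·(f + f² + … + f^3).
≈ 5.624 × (0.1841 + 0.0339 + 0.0062) ≈ 5.624 × 0.2242 ≈ 1.261 mcg/mL.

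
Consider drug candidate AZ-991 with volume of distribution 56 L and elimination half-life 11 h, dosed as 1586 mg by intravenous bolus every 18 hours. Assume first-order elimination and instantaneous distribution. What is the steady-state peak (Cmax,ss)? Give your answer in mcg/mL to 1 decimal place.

k = ln2/t½ = ln2/11 ≈ 0.063013 h⁻¹; fraction remaining f = e^(−kτ) = e^(−0.063013×18) ≈ 0.3217.
Accumulation ratio R = 1/(1 − f) ≈ 1/0.6783 ≈ 1.4743.
Single-dose peak C₀ = D/Vd = 1586/56 ≈ 28.321 mcg/mL.
Steady-state peak Cmax,ss = C₀·R ≈ 28.321 × 1.4743 ≈ 41.754 mcg/mL.

41.8 mcg/mL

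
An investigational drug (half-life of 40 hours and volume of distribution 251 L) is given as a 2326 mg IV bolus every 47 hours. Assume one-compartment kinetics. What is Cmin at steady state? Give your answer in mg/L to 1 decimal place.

7.4 mg/L

Over one 47-h interval, 47/40 ≈ 1.175 half-lives elapse, leaving f ≈ 0.4429 of each dose.
At steady state, accumulation factor R = 1/(1 − e^(−kτ)) ≈ 1.7950.
Each bolus raises the concentration by D/Vd = 2326/251 ≈ 9.267 mg/L.
Steady-state peak Cmax,ss = C₀·R ≈ 9.267 × 1.7950 ≈ 16.634 mg/L.
Steady-state trough Cmin,ss = Cmax,ss·f ≈ 16.634 × 0.4429 ≈ 7.367 mg/L.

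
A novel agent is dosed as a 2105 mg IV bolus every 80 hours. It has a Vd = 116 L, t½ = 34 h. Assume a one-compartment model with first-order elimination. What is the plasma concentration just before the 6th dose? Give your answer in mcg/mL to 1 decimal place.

f = (1/2)^(τ/t½) = (1/2)^(80/34) ≈ 0.1957.
C₀ = D/Vd = 2105/116 ≈ 18.147 mcg/mL.
Before the 6th dose, 5 doses have been given. Superposition: Cmin = C₀·(f + f² + … + f^5).
≈ 18.147 × (0.1957 + 0.0383 + 0.0075 + 0.0015 + 0.0003) ≈ 18.147 × 0.2433 ≈ 4.415 mcg/mL.

4.4 mcg/mL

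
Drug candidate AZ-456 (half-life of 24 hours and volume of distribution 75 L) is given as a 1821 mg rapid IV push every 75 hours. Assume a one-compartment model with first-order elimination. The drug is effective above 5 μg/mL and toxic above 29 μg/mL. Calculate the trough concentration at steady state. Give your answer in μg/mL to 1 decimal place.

3.1 μg/mL

Over one 75-h interval, 75/24 ≈ 3.125 half-lives elapse, leaving f ≈ 0.1146 of each dose.
At steady state, accumulation factor R = 1/(1 − e^(−kτ)) ≈ 1.1294.
Single-dose peak C₀ = D/Vd = 1821/75 ≈ 24.280 μg/mL.
Cmax,ss = C₀/(1 − f) ≈ 24.280/0.8854 ≈ 27.423 μg/mL.
Steady-state trough Cmin,ss = Cmax,ss·f ≈ 27.423 × 0.1146 ≈ 3.143 μg/mL.
Trough 3.1 μg/mL vs MEC 5 μg/mL: subtherapeutic.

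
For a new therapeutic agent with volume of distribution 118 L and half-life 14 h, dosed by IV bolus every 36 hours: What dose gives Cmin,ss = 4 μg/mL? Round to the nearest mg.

2334 mg

τ/t½ = 36/14 ≈ 2.5714, so f = (1/2)^(36/14) ≈ 0.168238.
Cmin,ss = (D/Vd)·f/(1−f), so D = Cmin,ss·Vd·(1−f)/f.
D = 4 × 118 × (1−f)/f ≈ 4 × 118 × 4.94396 ≈ 2333.55 mg.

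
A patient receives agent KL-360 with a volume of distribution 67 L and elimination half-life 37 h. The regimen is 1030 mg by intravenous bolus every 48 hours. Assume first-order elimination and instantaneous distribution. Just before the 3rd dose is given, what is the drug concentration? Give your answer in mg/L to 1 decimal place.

f = (1/2)^(τ/t½) = (1/2)^(48/37) ≈ 0.4069.
C₀ = D/Vd = 1030/67 ≈ 15.373 mg/L.
Before the 3rd dose, 2 doses have been given. Superposition: Cmin = C₀·(f + f²).
≈ 15.373 × (0.4069 + 0.1656) ≈ 15.373 × 0.5725 ≈ 8.801 mg/L.

8.8 mg/L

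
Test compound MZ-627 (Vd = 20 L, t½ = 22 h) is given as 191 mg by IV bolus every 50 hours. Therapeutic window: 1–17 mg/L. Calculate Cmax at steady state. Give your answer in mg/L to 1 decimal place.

Over one 50-h interval, 50/22 ≈ 2.2727 half-lives elapse, leaving f ≈ 0.2069 of each dose.
Accumulation ratio R = 1/(1 − f) ≈ 1/0.7931 ≈ 1.2609.
Single-dose peak C₀ = D/Vd = 191/20 ≈ 9.550 mg/L.
Steady-state peak Cmax,ss = C₀·R ≈ 9.550 × 1.2609 ≈ 12.042 mg/L.
Peak 12.0 mg/L vs MTC 17 mg/L: below toxic threshold.

12.0 mg/L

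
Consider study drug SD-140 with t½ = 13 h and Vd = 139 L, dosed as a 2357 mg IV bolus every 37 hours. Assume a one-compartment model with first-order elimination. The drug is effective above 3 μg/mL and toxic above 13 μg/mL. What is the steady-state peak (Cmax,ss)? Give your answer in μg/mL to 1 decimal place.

Over one 37-h interval, 37/13 ≈ 2.8462 half-lives elapse, leaving f ≈ 0.1391 of each dose.
Accumulation ratio R = 1/(1 − f) ≈ 1/0.8609 ≈ 1.1616.
Single-dose peak C₀ = D/Vd = 2357/139 ≈ 16.957 μg/mL.
Steady-state peak Cmax,ss = C₀·R ≈ 16.957 × 1.1616 ≈ 19.697 μg/mL.
Peak 19.7 μg/mL vs MTC 13 μg/mL: exceeds toxic threshold.

19.7 μg/mL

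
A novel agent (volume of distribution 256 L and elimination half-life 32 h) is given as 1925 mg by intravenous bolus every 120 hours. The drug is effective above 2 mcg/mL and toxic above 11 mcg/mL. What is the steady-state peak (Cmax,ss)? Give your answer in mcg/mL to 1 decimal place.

8.1 mcg/mL

k = ln2/t½ = ln2/32 ≈ 0.021661 h⁻¹; fraction remaining f = e^(−kτ) = e^(−0.021661×120) ≈ 0.0743.
Accumulation ratio R = 1/(1 − f) ≈ 1/0.9257 ≈ 1.0803.
Single-dose peak C₀ = D/Vd = 1925/256 ≈ 7.520 mcg/mL.
Steady-state peak Cmax,ss = C₀·R ≈ 7.520 × 1.0803 ≈ 8.124 mcg/mL.
Peak 8.1 mcg/mL vs MTC 11 mcg/mL: below toxic threshold.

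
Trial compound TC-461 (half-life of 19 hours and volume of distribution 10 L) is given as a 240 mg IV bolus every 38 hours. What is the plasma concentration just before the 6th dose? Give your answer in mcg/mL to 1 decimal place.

f = (1/2)^(τ/t½) = (1/2)^(38/19) ≈ 0.2500.
C₀ = D/Vd = 240/10 ≈ 24.000 mcg/mL.
Before the 6th dose, 5 doses have been given. Superposition: Cmin = C₀·(f + f² + … + f^5).
≈ 24.000 × (0.2500 + 0.0625 + 0.0156 + 0.0039 + 0.0010) ≈ 24.000 × 0.3330 ≈ 7.992 mcg/mL.

8.0 mcg/mL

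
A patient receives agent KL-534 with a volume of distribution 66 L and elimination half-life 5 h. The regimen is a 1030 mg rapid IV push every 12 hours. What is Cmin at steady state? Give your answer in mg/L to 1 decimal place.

3.6 mg/L

τ/t½ = 12/5 ≈ 2.4, so fraction remaining f = (1/2)^(12/5) ≈ 0.1895.
At steady state, accumulation factor R = 1/(1 − e^(−kτ)) ≈ 1.2338.
Single-dose peak C₀ = D/Vd = 1030/66 ≈ 15.606 mg/L.
Steady-state peak Cmax,ss = C₀·R ≈ 15.606 × 1.2338 ≈ 19.255 mg/L.
One interval later, Cmin,ss = Cmax,ss·e^(−kτ) ≈ 19.255 × 0.1895 ≈ 3.649 mg/L.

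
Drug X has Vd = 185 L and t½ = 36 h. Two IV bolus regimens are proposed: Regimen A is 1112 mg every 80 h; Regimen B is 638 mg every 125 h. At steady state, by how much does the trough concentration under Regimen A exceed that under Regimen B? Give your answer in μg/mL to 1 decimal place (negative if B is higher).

Regimen A: f = (1/2)^(80/36) ≈ 0.2143; Cmin,ss = (1112/185)·f/(1−f) ≈ 1.639 μg/mL.
Regimen B: f = (1/2)^(125/36) ≈ 0.0901; Cmin,ss = (638/185)·f/(1−f) ≈ 0.341 μg/mL.
Difference ≈ 1.639 − 0.341 ≈ 1.298 μg/mL.

1.3 μg/mL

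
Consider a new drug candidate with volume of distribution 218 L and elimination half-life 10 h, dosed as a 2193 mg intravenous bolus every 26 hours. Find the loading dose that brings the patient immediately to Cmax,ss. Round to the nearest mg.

2626 mg

f = (1/2)^(26/10) ≈ 0.164938; accumulation ratio R = 1/(1−f) ≈ 1.19752.
Loading dose to hit Cmax,ss on first dose: D_load = D_maint·R ≈ 2193 × 1.19752 ≈ 2626.16 mg.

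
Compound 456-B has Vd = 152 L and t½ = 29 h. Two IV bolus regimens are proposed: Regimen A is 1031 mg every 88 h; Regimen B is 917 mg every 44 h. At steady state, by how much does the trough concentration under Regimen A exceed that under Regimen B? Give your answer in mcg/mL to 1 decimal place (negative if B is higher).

-2.3 mcg/mL

Regimen A: f = (1/2)^(88/29) ≈ 0.1220; Cmin,ss = (1031/152)·f/(1−f) ≈ 0.942 mcg/mL.
Regimen B: f = (1/2)^(44/29) ≈ 0.3494; Cmin,ss = (917/152)·f/(1−f) ≈ 3.240 mcg/mL.
Difference ≈ 0.942 − 3.240 ≈ -2.298 mcg/mL.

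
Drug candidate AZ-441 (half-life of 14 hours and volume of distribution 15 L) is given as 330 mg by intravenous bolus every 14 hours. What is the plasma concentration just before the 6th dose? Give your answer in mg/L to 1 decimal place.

f = (1/2)^(τ/t½) = (1/2)^(14/14) ≈ 0.5000.
C₀ = D/Vd = 330/15 ≈ 22.000 mg/L.
Before the 6th dose, 5 doses have been given. Superposition: Cmin = C₀·(f + f² + … + f^5).
≈ 22.000 × (0.5000 + 0.2500 + 0.1250 + 0.0625 + 0.0313) ≈ 22.000 × 0.9688 ≈ 21.314 mg/L.

21.3 mg/L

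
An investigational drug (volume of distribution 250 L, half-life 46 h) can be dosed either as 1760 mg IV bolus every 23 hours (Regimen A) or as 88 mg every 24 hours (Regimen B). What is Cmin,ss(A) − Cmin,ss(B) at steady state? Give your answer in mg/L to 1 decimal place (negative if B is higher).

Regimen A: f = (1/2)^(23/46) ≈ 0.7071; Cmin,ss = (1760/250)·f/(1−f) ≈ 16.996 mg/L.
Regimen B: f = (1/2)^(24/46) ≈ 0.6965; Cmin,ss = (88/250)·f/(1−f) ≈ 0.808 mg/L.
Difference ≈ 16.996 − 0.808 ≈ 16.188 mg/L.

16.2 mg/L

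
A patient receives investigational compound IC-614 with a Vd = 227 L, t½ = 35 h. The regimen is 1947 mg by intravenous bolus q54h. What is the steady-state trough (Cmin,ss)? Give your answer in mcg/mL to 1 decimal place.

Over one 54-h interval, 54/35 ≈ 1.5429 half-lives elapse, leaving f ≈ 0.3432 of each dose.
At steady state, accumulation factor R = 1/(1 − e^(−kτ)) ≈ 1.5225.
Each bolus raises the concentration by D/Vd = 1947/227 ≈ 8.577 mcg/mL.
Cmax,ss = C₀/(1 − f) ≈ 8.577/0.6568 ≈ 13.059 mcg/mL.
Steady-state trough Cmin,ss = Cmax,ss·f ≈ 13.059 × 0.3432 ≈ 4.482 mcg/mL.

4.5 mcg/mL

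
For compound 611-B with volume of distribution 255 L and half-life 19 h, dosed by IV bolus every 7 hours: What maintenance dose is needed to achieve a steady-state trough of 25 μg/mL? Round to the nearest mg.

τ/t½ = 7/19 ≈ 0.36842, so f = (1/2)^(7/19) ≈ 0.774630.
Cmin,ss = (D/Vd)·f/(1−f), so D = Cmin,ss·Vd·(1−f)/f.
D = 25 × 255 × (1−f)/f ≈ 25 × 255 × 0.29094 ≈ 1854.74 mg.

1855 mg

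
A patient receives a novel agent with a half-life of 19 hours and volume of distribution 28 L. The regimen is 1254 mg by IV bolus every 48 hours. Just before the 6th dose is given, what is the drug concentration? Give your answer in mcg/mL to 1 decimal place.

9.4 mcg/mL

f = (1/2)^(τ/t½) = (1/2)^(48/19) ≈ 0.1736.
C₀ = D/Vd = 1254/28 ≈ 44.786 mcg/mL.
Before the 6th dose, 5 doses have been given. Superposition: Cmin = C₀·(f + f² + … + f^5).
≈ 44.786 × (0.1736 + 0.0301 + 0.0052 + 0.0009 + 0.0002) ≈ 44.786 × 0.2100 ≈ 9.405 mcg/mL.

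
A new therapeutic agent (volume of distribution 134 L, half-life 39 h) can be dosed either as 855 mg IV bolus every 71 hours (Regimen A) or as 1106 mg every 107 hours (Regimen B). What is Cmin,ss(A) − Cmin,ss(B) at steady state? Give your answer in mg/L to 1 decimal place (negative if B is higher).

Regimen A: f = (1/2)^(71/39) ≈ 0.2831; Cmin,ss = (855/134)·f/(1−f) ≈ 2.520 mg/L.
Regimen B: f = (1/2)^(107/39) ≈ 0.1493; Cmin,ss = (1106/134)·f/(1−f) ≈ 1.449 mg/L.
Difference ≈ 2.520 − 1.449 ≈ 1.071 mg/L.

1.1 mg/L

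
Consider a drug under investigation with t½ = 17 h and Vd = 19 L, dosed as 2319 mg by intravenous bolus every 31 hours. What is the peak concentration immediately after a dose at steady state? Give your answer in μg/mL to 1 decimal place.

τ/t½ = 31/17 ≈ 1.8235, so fraction remaining f = (1/2)^(31/17) ≈ 0.2825.
At steady state, accumulation factor R = 1/(1 − e^(−kτ)) ≈ 1.3937.
Single-dose peak C₀ = D/Vd = 2319/19 ≈ 122.053 μg/mL.
Steady-state peak Cmax,ss = C₀·R ≈ 122.053 × 1.3937 ≈ 170.105 μg/mL.

170.1 μg/mL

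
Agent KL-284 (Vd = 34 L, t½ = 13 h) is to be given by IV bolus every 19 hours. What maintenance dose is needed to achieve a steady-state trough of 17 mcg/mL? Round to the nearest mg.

1014 mg

τ/t½ = 19/13 ≈ 1.4615, so f = (1/2)^(19/13) ≈ 0.363106.
Cmin,ss = (D/Vd)·f/(1−f), so D = Cmin,ss·Vd·(1−f)/f.
D = 17 × 34 × (1−f)/f ≈ 17 × 34 × 1.75402 ≈ 1013.82 mg.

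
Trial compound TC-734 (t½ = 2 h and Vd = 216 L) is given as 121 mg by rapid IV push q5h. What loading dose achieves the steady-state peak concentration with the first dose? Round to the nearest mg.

f = (1/2)^(5/2) ≈ 0.176777; accumulation ratio R = 1/(1−f) ≈ 1.21474.
Loading dose to hit Cmax,ss on first dose: D_load = D_maint·R ≈ 121 × 1.21474 ≈ 146.98 mg.

147 mg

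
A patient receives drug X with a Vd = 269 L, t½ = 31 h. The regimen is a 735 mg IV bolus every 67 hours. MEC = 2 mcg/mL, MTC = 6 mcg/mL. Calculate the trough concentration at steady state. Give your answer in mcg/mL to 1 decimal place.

0.8 mcg/mL

k = ln2/t½ = ln2/31 ≈ 0.022360 h⁻¹; fraction remaining f = e^(−kτ) = e^(−0.022360×67) ≈ 0.2236.
Each bolus raises the concentration by D/Vd = 735/269 ≈ 2.732 mcg/mL.
Steady-state trough Cmin,ss = C₀·f/(1−f) ≈ 2.732 × 0.2236/0.7764 ≈ 0.787 mcg/mL.
Trough 0.8 mcg/mL vs MEC 2 mcg/mL: subtherapeutic.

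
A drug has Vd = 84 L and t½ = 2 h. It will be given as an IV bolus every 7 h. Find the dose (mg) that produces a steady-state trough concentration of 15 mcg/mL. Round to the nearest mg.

12995 mg

τ/t½ = 7/2 ≈ 3.5, so f = (1/2)^(7/2) ≈ 0.088388.
Cmin,ss = (D/Vd)·f/(1−f), so D = Cmin,ss·Vd·(1−f)/f.
D = 15 × 84 × (1−f)/f ≈ 15 × 84 × 10.31375 ≈ 12995.33 mg.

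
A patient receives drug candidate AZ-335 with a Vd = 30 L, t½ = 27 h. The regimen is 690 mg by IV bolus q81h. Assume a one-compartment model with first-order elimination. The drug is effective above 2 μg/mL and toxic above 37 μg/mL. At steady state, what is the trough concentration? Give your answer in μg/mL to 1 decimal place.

3.3 μg/mL

τ = 81 h = 3 half-lives, so f = (1/2)^3 = 0.125.
At steady state, R = 1/(1 − 0.125) = 8/7.
Single-dose peak C₀ = D/Vd = 690/30 = 23 μg/mL.
Steady-state peak Cmax,ss = C₀·R = 23 × 8/7 ≈ 26.286 μg/mL.
Steady-state trough Cmin,ss = Cmax,ss·f ≈ 26.286 × 0.125 ≈ 3.286 μg/mL.
Trough 3.3 μg/mL vs MEC 2 μg/mL: adequate.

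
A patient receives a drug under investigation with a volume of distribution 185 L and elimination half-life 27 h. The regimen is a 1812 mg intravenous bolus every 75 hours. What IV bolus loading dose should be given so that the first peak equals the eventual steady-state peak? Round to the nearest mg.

f = (1/2)^(75/27) ≈ 0.145816; accumulation ratio R = 1/(1−f) ≈ 1.17071.
Loading dose to hit Cmax,ss on first dose: D_load = D_maint·R ≈ 1812 × 1.17071 ≈ 2121.33 mg.

2121 mg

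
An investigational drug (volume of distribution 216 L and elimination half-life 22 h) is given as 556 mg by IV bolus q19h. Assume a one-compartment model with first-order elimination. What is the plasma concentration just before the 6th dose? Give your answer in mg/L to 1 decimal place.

f = (1/2)^(τ/t½) = (1/2)^(19/22) ≈ 0.5496.
C₀ = D/Vd = 556/216 ≈ 2.574 mg/L.
Before the 6th dose, 5 doses have been given. Superposition: Cmin = C₀·(f + f² + … + f^5).
≈ 2.574 × (0.5496 + 0.3021 + 0.1660 + 0.0912 + 0.0501) ≈ 2.574 × 1.1590 ≈ 2.983 mg/L.

3.0 mg/L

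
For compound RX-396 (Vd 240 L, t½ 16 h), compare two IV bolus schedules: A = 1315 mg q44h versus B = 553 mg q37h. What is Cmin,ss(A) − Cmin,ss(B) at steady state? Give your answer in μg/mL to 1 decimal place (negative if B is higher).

Regimen A: f = (1/2)^(44/16) ≈ 0.1487; Cmin,ss = (1315/240)·f/(1−f) ≈ 0.957 μg/mL.
Regimen B: f = (1/2)^(37/16) ≈ 0.2013; Cmin,ss = (553/240)·f/(1−f) ≈ 0.581 μg/mL.
Difference ≈ 0.957 − 0.581 ≈ 0.376 μg/mL.

0.4 μg/mL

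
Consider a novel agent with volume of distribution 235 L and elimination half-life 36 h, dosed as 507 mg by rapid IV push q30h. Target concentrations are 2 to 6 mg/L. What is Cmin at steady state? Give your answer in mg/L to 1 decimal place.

2.8 mg/L

τ/t½ = 30/36 ≈ 0.83333, so fraction remaining f = (1/2)^(30/36) ≈ 0.5612.
Each bolus raises the concentration by D/Vd = 507/235 ≈ 2.157 mg/L.
Steady-state trough Cmin,ss = C₀·f/(1−f) ≈ 2.157 × 0.5612/0.4388 ≈ 2.759 mg/L.
Trough 2.8 mg/L vs MEC 2 mg/L: adequate.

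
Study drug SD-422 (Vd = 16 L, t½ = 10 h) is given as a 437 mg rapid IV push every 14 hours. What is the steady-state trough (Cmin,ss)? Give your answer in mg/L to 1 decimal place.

16.7 mg/L

k = ln2/t½ = ln2/10 ≈ 0.069315 h⁻¹; fraction remaining f = e^(−kτ) = e^(−0.069315×14) ≈ 0.3789.
Single-dose peak C₀ = D/Vd = 437/16 ≈ 27.312 mg/L.
Steady-state trough Cmin,ss = C₀·f/(1−f) ≈ 27.312 × 0.3789/0.6211 ≈ 16.662 mg/L.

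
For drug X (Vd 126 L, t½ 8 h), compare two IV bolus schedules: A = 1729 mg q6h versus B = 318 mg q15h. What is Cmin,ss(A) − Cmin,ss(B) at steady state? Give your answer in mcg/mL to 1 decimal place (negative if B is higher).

Regimen A: f = (1/2)^(6/8) ≈ 0.5946; Cmin,ss = (1729/126)·f/(1−f) ≈ 20.126 mcg/mL.
Regimen B: f = (1/2)^(15/8) ≈ 0.2726; Cmin,ss = (318/126)·f/(1−f) ≈ 0.946 mcg/mL.
Difference ≈ 20.126 − 0.946 ≈ 19.180 mcg/mL.

19.2 mcg/mL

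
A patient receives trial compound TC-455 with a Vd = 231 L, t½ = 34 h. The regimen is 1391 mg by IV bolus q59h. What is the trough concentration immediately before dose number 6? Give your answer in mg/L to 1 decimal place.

2.6 mg/L

f = (1/2)^(τ/t½) = (1/2)^(59/34) ≈ 0.3003.
C₀ = D/Vd = 1391/231 ≈ 6.022 mg/L.
Before the 6th dose, 5 doses have been given. Superposition: Cmin = C₀·(f + f² + … + f^5).
≈ 6.022 × (0.3003 + 0.0902 + 0.0271 + 0.0081 + 0.0024) ≈ 6.022 × 0.4281 ≈ 2.578 mg/L.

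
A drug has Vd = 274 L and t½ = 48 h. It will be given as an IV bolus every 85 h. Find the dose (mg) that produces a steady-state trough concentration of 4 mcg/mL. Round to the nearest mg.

τ/t½ = 85/48 ≈ 1.7708, so f = (1/2)^(85/48) ≈ 0.293039.
Cmin,ss = (D/Vd)·f/(1−f), so D = Cmin,ss·Vd·(1−f)/f.
D = 4 × 274 × (1−f)/f ≈ 4 × 274 × 2.41252 ≈ 2644.12 mg.

2644 mg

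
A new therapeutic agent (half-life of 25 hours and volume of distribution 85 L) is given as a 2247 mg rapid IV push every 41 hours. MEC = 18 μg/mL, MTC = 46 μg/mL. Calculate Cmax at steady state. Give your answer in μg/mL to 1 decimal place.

38.9 μg/mL

τ/t½ = 41/25 ≈ 1.64, so fraction remaining f = (1/2)^(41/25) ≈ 0.3209.
Accumulation ratio R = 1/(1 − f) ≈ 1/0.6791 ≈ 1.4725.
Single-dose peak C₀ = D/Vd = 2247/85 ≈ 26.435 μg/mL.
Cmax,ss = C₀/(1 − f) ≈ 26.435/0.6791 ≈ 38.927 μg/mL.
Peak 38.9 μg/mL vs MTC 46 μg/mL: below toxic threshold.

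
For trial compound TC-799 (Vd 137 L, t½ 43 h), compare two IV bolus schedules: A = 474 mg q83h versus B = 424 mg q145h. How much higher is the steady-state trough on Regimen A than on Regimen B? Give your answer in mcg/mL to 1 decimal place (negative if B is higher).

0.9 mcg/mL

Regimen A: f = (1/2)^(83/43) ≈ 0.2624; Cmin,ss = (474/137)·f/(1−f) ≈ 1.231 mcg/mL.
Regimen B: f = (1/2)^(145/43) ≈ 0.0966; Cmin,ss = (424/137)·f/(1−f) ≈ 0.331 mcg/mL.
Difference ≈ 1.231 − 0.331 ≈ 0.900 mcg/mL.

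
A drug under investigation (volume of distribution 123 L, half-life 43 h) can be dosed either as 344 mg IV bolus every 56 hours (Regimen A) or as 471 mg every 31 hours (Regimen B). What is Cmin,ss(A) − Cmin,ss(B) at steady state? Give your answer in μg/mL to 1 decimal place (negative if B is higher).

Regimen A: f = (1/2)^(56/43) ≈ 0.4055; Cmin,ss = (344/123)·f/(1−f) ≈ 1.908 μg/mL.
Regimen B: f = (1/2)^(31/43) ≈ 0.6067; Cmin,ss = (471/123)·f/(1−f) ≈ 5.907 μg/mL.
Difference ≈ 1.908 − 5.907 ≈ -3.999 μg/mL.

-4.0 μg/mL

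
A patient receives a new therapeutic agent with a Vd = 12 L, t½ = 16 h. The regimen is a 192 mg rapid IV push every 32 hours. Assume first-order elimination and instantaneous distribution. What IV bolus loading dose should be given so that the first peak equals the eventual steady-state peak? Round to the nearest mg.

f = (1/2)^(32/16) ≈ 0.250000; accumulation ratio R = 1/(1−f) ≈ 1.33333.
Loading dose to hit Cmax,ss on first dose: D_load = D_maint·R ≈ 192 × 1.33333 ≈ 256.00 mg.

256 mg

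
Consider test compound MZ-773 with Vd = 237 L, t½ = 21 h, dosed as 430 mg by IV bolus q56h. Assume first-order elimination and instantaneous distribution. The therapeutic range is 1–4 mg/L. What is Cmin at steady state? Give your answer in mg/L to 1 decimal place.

0.3 mg/L

τ/t½ = 56/21 ≈ 2.6667, so fraction remaining f = (1/2)^(56/21) ≈ 0.1575.
Single-dose peak C₀ = D/Vd = 430/237 ≈ 1.814 mg/L.
Steady-state trough Cmin,ss = C₀·f/(1−f) ≈ 1.814 × 0.1575/0.8425 ≈ 0.339 mg/L.
Trough 0.3 mg/L vs MEC 1 mg/L: subtherapeutic.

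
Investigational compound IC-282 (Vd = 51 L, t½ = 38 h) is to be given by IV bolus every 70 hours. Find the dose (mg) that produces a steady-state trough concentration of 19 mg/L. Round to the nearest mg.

τ/t½ = 70/38 ≈ 1.8421, so f = (1/2)^(70/38) ≈ 0.278914.
Cmin,ss = (D/Vd)·f/(1−f), so D = Cmin,ss·Vd·(1−f)/f.
D = 19 × 51 × (1−f)/f ≈ 19 × 51 × 2.58533 ≈ 2505.18 mg.

2505 mg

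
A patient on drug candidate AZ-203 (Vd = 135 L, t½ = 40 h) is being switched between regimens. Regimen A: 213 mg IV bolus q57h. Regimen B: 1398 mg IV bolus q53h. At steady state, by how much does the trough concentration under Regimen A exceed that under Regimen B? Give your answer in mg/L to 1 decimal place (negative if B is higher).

-5.9 mg/L

Regimen A: f = (1/2)^(57/40) ≈ 0.3724; Cmin,ss = (213/135)·f/(1−f) ≈ 0.936 mg/L.
Regimen B: f = (1/2)^(53/40) ≈ 0.3991; Cmin,ss = (1398/135)·f/(1−f) ≈ 6.878 mg/L.
Difference ≈ 0.936 − 6.878 ≈ -5.942 mg/L.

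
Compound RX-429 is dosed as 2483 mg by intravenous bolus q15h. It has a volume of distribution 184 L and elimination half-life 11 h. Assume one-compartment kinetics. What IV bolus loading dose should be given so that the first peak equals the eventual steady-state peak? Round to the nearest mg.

f = (1/2)^(15/11) ≈ 0.388602; accumulation ratio R = 1/(1−f) ≈ 1.63560.
Loading dose to hit Cmax,ss on first dose: D_load = D_maint·R ≈ 2483 × 1.63560 ≈ 4061.19 mg.

4061 mg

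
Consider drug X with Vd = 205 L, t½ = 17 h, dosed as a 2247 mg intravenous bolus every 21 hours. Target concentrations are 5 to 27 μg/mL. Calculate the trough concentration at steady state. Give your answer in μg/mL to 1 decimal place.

k = ln2/t½ = ln2/17 ≈ 0.040773 h⁻¹; fraction remaining f = e^(−kτ) = e^(−0.040773×21) ≈ 0.4248.
Single-dose peak C₀ = D/Vd = 2247/205 ≈ 10.961 μg/mL.
Steady-state trough Cmin,ss = C₀·f/(1−f) ≈ 10.961 × 0.4248/0.5752 ≈ 8.095 μg/mL.
Trough 8.1 μg/mL vs MEC 5 μg/mL: adequate.

8.1 μg/mL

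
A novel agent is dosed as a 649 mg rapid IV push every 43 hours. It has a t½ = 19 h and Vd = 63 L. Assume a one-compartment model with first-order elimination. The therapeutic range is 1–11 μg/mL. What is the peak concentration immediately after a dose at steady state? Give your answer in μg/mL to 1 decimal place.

13.0 μg/mL

k = ln2/t½ = ln2/19 ≈ 0.036481 h⁻¹; fraction remaining f = e^(−kτ) = e^(−0.036481×43) ≈ 0.2083.
Accumulation ratio R = 1/(1 − f) ≈ 1/0.7917 ≈ 1.2631.
Single-dose peak C₀ = D/Vd = 649/63 ≈ 10.302 μg/mL.
Steady-state peak Cmax,ss = C₀·R ≈ 10.302 × 1.2631 ≈ 13.012 μg/mL.
Peak 13.0 μg/mL vs MTC 11 μg/mL: exceeds toxic threshold.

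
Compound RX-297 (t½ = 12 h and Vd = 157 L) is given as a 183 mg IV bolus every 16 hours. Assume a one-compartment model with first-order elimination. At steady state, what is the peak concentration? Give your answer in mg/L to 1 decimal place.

1.9 mg/L

k = ln2/t½ = ln2/12 ≈ 0.057762 h⁻¹; fraction remaining f = e^(−kτ) = e^(−0.057762×16) ≈ 0.3969.
At steady state, accumulation factor R = 1/(1 − e^(−kτ)) ≈ 1.6581.
Single-dose peak C₀ = D/Vd = 183/157 ≈ 1.166 mg/L.
Cmax,ss = C₀/(1 − f) ≈ 1.166/0.6031 ≈ 1.933 mg/L.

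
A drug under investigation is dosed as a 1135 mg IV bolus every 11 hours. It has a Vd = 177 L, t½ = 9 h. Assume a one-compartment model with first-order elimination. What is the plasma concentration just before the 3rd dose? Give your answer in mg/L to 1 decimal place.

f = (1/2)^(τ/t½) = (1/2)^(11/9) ≈ 0.4286.
C₀ = D/Vd = 1135/177 ≈ 6.412 mg/L.
Before the 3rd dose, 2 doses have been given. Superposition: Cmin = C₀·(f + f²).
≈ 6.412 × (0.4286 + 0.1837) ≈ 6.412 × 0.6123 ≈ 3.926 mg/L.

3.9 mg/L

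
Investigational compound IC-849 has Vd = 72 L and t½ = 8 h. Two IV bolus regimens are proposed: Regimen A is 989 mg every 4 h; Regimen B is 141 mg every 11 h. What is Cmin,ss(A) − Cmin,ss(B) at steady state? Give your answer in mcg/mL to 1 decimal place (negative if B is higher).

Regimen A: f = (1/2)^(4/8) ≈ 0.7071; Cmin,ss = (989/72)·f/(1−f) ≈ 33.161 mcg/mL.
Regimen B: f = (1/2)^(11/8) ≈ 0.3856; Cmin,ss = (141/72)·f/(1−f) ≈ 1.229 mcg/mL.
Difference ≈ 33.161 − 1.229 ≈ 31.932 mcg/mL.

31.9 mcg/mL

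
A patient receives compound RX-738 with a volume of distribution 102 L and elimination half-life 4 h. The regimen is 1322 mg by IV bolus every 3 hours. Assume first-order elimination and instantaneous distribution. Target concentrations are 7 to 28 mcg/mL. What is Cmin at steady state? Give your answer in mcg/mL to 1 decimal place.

Over one 3-h interval, 3/4 ≈ 0.75 half-lives elapse, leaving f ≈ 0.5946 of each dose.
At steady state, accumulation factor R = 1/(1 − e^(−kτ)) ≈ 2.4667.
Each bolus raises the concentration by D/Vd = 1322/102 ≈ 12.961 mcg/mL.
Steady-state peak Cmax,ss = C₀·R ≈ 12.961 × 2.4667 ≈ 31.971 mcg/mL.
One interval later, Cmin,ss = Cmax,ss·e^(−kτ) ≈ 31.971 × 0.5946 ≈ 19.010 mcg/mL.
Trough 19.0 mcg/mL vs MEC 7 mcg/mL: adequate.

19.0 mcg/mL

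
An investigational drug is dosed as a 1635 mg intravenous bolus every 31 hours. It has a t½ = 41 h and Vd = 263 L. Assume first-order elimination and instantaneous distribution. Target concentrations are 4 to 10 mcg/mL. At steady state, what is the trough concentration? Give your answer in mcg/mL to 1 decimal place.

τ/t½ = 31/41 ≈ 0.7561, so fraction remaining f = (1/2)^(31/41) ≈ 0.5921.
Accumulation ratio R = 1/(1 − f) ≈ 1/0.4079 ≈ 2.4516.
Each bolus raises the concentration by D/Vd = 1635/263 ≈ 6.217 mcg/mL.
Steady-state peak Cmax,ss = C₀·R ≈ 6.217 × 2.4516 ≈ 15.242 mcg/mL.
One interval later, Cmin,ss = Cmax,ss·e^(−kτ) ≈ 15.242 × 0.5921 ≈ 9.025 mcg/mL.
Trough 9.0 mcg/mL vs MEC 4 mcg/mL: adequate.

9.0 mcg/mL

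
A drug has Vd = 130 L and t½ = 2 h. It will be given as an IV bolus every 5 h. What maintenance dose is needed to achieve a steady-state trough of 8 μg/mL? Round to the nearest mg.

τ/t½ = 5/2 ≈ 2.5, so f = (1/2)^(5/2) ≈ 0.176777.
Cmin,ss = (D/Vd)·f/(1−f), so D = Cmin,ss·Vd·(1−f)/f.
D = 8 × 130 × (1−f)/f ≈ 8 × 130 × 4.65684 ≈ 4843.11 mg.

4843 mg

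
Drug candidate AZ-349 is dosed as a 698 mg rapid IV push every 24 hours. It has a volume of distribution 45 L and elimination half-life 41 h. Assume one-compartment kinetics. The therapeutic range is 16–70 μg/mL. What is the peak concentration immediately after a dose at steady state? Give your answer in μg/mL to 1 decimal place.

τ/t½ = 24/41 ≈ 0.58537, so fraction remaining f = (1/2)^(24/41) ≈ 0.6665.
Accumulation ratio R = 1/(1 − f) ≈ 1/0.3335 ≈ 2.9985.
Single-dose peak C₀ = D/Vd = 698/45 ≈ 15.511 μg/mL.
Steady-state peak Cmax,ss = C₀·R ≈ 15.511 × 2.9985 ≈ 46.510 μg/mL.
Peak 46.5 μg/mL vs MTC 70 μg/mL: below toxic threshold.

46.5 μg/mL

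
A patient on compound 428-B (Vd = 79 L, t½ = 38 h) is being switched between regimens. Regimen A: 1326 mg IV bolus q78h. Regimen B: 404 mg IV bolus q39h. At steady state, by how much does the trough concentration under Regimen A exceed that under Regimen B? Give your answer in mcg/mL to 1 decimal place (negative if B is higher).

Regimen A: f = (1/2)^(78/38) ≈ 0.2410; Cmin,ss = (1326/79)·f/(1−f) ≈ 5.330 mcg/mL.
Regimen B: f = (1/2)^(39/38) ≈ 0.4910; Cmin,ss = (404/79)·f/(1−f) ≈ 4.933 mcg/mL.
Difference ≈ 5.330 − 4.933 ≈ 0.397 mcg/mL.

0.4 mcg/mL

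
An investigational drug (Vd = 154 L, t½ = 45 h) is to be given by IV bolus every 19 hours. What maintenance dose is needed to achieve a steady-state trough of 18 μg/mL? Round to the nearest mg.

τ/t½ = 19/45 ≈ 0.42222, so f = (1/2)^(19/45) ≈ 0.746274.
Cmin,ss = (D/Vd)·f/(1−f), so D = Cmin,ss·Vd·(1−f)/f.
D = 18 × 154 × (1−f)/f ≈ 18 × 154 × 0.33999 ≈ 942.45 mg.

942 mg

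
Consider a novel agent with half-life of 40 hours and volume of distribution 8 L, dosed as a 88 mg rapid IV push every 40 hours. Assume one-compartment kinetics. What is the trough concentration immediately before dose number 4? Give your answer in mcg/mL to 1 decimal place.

9.6 mcg/mL

f = (1/2)^(τ/t½) = (1/2)^(40/40) ≈ 0.5000.
C₀ = D/Vd = 88/8 ≈ 11.000 mcg/mL.
Before the 4th dose, 3 doses have been given. Superposition: Cmin = C₀·(f + f² + … + f^3).
≈ 11.000 × (0.5000 + 0.2500 + 0.1250) ≈ 11.000 × 0.8750 ≈ 9.625 mcg/mL.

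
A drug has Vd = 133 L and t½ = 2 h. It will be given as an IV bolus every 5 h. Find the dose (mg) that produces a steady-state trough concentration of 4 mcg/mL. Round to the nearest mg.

τ/t½ = 5/2 ≈ 2.5, so f = (1/2)^(5/2) ≈ 0.176777.
Cmin,ss = (D/Vd)·f/(1−f), so D = Cmin,ss·Vd·(1−f)/f.
D = 4 × 133 × (1−f)/f ≈ 4 × 133 × 4.65684 ≈ 2477.44 mg.

2477 mg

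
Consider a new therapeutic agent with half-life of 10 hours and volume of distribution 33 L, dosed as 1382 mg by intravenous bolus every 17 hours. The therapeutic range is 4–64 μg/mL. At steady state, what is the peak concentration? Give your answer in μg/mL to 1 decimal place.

60.5 μg/mL

τ/t½ = 17/10 ≈ 1.7, so fraction remaining f = (1/2)^(17/10) ≈ 0.3078.
Accumulation ratio R = 1/(1 − f) ≈ 1/0.6922 ≈ 1.4447.
Single-dose peak C₀ = D/Vd = 1382/33 ≈ 41.879 μg/mL.
Steady-state peak Cmax,ss = C₀·R ≈ 41.879 × 1.4447 ≈ 60.503 μg/mL.
Peak 60.5 μg/mL vs MTC 64 μg/mL: below toxic threshold.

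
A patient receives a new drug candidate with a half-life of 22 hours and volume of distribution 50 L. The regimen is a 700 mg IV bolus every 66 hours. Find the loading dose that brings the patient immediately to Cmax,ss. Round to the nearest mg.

800 mg

f = (1/2)^(66/22) ≈ 0.125000; accumulation ratio R = 1/(1−f) ≈ 1.14286.
Loading dose to hit Cmax,ss on first dose: D_load = D_maint·R ≈ 700 × 1.14286 ≈ 800.00 mg.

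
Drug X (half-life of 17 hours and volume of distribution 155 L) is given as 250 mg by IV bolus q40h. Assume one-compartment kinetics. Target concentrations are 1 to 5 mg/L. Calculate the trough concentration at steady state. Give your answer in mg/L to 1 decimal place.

0.4 mg/L

τ/t½ = 40/17 ≈ 2.3529, so fraction remaining f = (1/2)^(40/17) ≈ 0.1957.
At steady state, accumulation factor R = 1/(1 − e^(−kτ)) ≈ 1.2433.
Each bolus raises the concentration by D/Vd = 250/155 ≈ 1.613 mg/L.
Steady-state peak Cmax,ss = C₀·R ≈ 1.613 × 1.2433 ≈ 2.005 mg/L.
One interval later, Cmin,ss = Cmax,ss·e^(−kτ) ≈ 2.005 × 0.1957 ≈ 0.392 mg/L.
Trough 0.4 mg/L vs MEC 1 mg/L: subtherapeutic.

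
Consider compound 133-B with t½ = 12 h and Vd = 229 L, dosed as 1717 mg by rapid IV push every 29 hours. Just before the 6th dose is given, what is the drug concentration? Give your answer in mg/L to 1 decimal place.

1.7 mg/L

f = (1/2)^(τ/t½) = (1/2)^(29/12) ≈ 0.1873.
C₀ = D/Vd = 1717/229 ≈ 7.498 mg/L.
Before the 6th dose, 5 doses have been given. Superposition: Cmin = C₀·(f + f² + … + f^5).
≈ 7.498 × (0.1873 + 0.0351 + 0.0066 + 0.0012 + 0.0002) ≈ 7.498 × 0.2304 ≈ 1.728 mg/L.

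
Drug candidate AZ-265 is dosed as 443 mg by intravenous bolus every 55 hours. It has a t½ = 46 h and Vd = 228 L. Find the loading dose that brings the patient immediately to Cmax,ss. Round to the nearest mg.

786 mg

f = (1/2)^(55/46) ≈ 0.436589; accumulation ratio R = 1/(1−f) ≈ 1.77490.
Loading dose to hit Cmax,ss on first dose: D_load = D_maint·R ≈ 443 × 1.77490 ≈ 786.28 mg.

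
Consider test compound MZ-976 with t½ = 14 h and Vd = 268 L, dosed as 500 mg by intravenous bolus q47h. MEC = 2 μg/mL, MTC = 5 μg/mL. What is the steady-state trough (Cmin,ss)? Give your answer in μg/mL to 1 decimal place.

Over one 47-h interval, 47/14 ≈ 3.3571 half-lives elapse, leaving f ≈ 0.0976 of each dose.
Each bolus raises the concentration by D/Vd = 500/268 ≈ 1.866 μg/mL.
Steady-state trough Cmin,ss = C₀·f/(1−f) ≈ 1.866 × 0.0976/0.9024 ≈ 0.202 μg/mL.
Trough 0.2 μg/mL vs MEC 2 μg/mL: subtherapeutic.

0.2 μg/mL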